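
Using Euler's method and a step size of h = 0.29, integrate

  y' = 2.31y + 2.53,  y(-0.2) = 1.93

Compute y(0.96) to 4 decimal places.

22.4293

Euler: y_{n+1} = y_n + h·f(x_n, y_n).
x=-0.200000, y=1.930000: f=6.988300 → y ← 1.930000 + 0.29·6.988300 = 3.956607
x=0.090000, y=3.956607: f=11.669762 → y ← 3.956607 + 0.29·11.669762 = 7.340838
x=0.380000, y=7.340838: f=19.487336 → y ← 7.340838 + 0.29·19.487336 = 12.992165
x=0.670000, y=12.992165: f=32.541902 → y ← 12.992165 + 0.29·32.541902 = 22.429317
y(0.96) ≈ 22.4293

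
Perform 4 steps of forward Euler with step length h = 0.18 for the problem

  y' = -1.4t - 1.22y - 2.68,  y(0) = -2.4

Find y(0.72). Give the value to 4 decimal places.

Euler: y_{n+1} = y_n + h·f(t_n, y_n).
t=0.000000, y=-2.400000: f=0.248000 → y ← -2.400000 + 0.18·0.248000 = -2.355360
t=0.180000, y=-2.355360: f=-0.058461 → y ← -2.355360 + 0.18·(-0.058461) = -2.365883
t=0.360000, y=-2.365883: f=-0.297623 → y ← -2.365883 + 0.18·(-0.297623) = -2.419455
t=0.540000, y=-2.419455: f=-0.484265 → y ← -2.419455 + 0.18·(-0.484265) = -2.506623
y(0.72) ≈ -2.5066

-2.5066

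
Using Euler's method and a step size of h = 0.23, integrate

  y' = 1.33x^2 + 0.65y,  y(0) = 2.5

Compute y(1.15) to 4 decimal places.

Euler: y_{n+1} = y_n + h·f(x_n, y_n).
x=0.000000, y=2.500000: f=1.625000 → y ← 2.500000 + 0.23·1.625000 = 2.873750
x=0.230000, y=2.873750: f=1.938295 → y ← 2.873750 + 0.23·1.938295 = 3.319558
x=0.460000, y=3.319558: f=2.439141 → y ← 3.319558 + 0.23·2.439141 = 3.880560
x=0.690000, y=3.880560: f=3.155577 → y ← 3.880560 + 0.23·3.155577 = 4.606343
x=0.920000, y=4.606343: f=4.119835 → y ← 4.606343 + 0.23·4.119835 = 5.553905
y(1.15) ≈ 5.5539

5.5539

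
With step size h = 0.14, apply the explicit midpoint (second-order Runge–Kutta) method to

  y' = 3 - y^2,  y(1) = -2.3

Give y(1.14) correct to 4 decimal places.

Midpoint: k1 = f(t_n, y_n); k2 = f(t_n + h/2, y_n + (h/2)·k1); y_{n+1} = y_n + h·k2.
t=1.000000, y=-2.300000:
  k1 = f(1.000000, -2.300000) = -2.290000
  k2 = f(1.070000, -2.460300) = -3.053076
  y ← -2.300000 + 0.14·(-3.053076) = -2.727431
y(1.14) ≈ -2.7274

-2.7274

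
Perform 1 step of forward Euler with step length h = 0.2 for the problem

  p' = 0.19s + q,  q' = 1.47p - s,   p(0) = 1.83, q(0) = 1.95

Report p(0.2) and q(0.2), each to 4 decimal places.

Euler on (p,q): p_{n+1} = p_n + h·p', q_{n+1} = q_n + h·q'.
0.000000: (1.830000, 1.950000); f=(1.950000, 2.690100) → (2.220000, 2.488020)
(p(0.2), q(0.2)) ≈ (2.2200, 2.4880)

2.2200, 2.4880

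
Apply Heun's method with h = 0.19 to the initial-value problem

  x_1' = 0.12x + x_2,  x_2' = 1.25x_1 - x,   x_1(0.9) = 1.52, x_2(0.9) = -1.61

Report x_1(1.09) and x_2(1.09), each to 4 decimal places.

Heun on (x_1,x_2): k1 = f(x_n, state_n); k2 = f(x_n + h, state_n + h·k1); state_{n+1} = state_n + (h/2)·(k1 + k2).
0.900000: (1.520000, -1.610000)
  k1 = (-1.502000, 1.000000)
  predictor → (1.234620, -1.420000)
  k2 = (-1.289200, 0.453275)
  → (1.254836, -1.471939)
(x_1(1.09), x_2(1.09)) ≈ (1.2548, -1.4719)

1.2548, -1.4719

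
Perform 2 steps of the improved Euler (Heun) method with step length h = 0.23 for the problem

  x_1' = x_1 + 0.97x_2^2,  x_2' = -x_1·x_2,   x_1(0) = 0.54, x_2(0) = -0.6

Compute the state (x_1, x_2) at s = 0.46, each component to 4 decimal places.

Heun on (x_1,x_2): k1 = f(s_n, state_n); k2 = f(s_n + h, state_n + h·k1); state_{n+1} = state_n + (h/2)·(k1 + k2).
0.000000: (0.540000, -0.600000)
  k1 = (0.889200, 0.324000)
  predictor → (0.744516, -0.525480)
  k2 = (1.012361, 0.391228)
  → (0.758680, -0.517749)
0.230000: (0.758680, -0.517749)
  k1 = (1.018701, 0.392805)
  predictor → (0.992981, -0.427404)
  k2 = (1.170174, 0.424404)
  → (1.010400, -0.423770)
(x_1(0.46), x_2(0.46)) ≈ (1.0104, -0.4238)

1.0104, -0.4238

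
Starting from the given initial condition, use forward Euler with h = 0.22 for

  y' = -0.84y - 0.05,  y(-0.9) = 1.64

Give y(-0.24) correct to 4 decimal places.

0.8612

Euler: y_{n+1} = y_n + h·f(t_n, y_n).
t=-0.900000, y=1.640000: f=-1.427600 → y ← 1.640000 + 0.22·(-1.427600) = 1.325928
t=-0.680000, y=1.325928: f=-1.163780 → y ← 1.325928 + 0.22·(-1.163780) = 1.069897
t=-0.460000, y=1.069897: f=-0.948713 → y ← 1.069897 + 0.22·(-0.948713) = 0.861180
y(-0.24) ≈ 0.8612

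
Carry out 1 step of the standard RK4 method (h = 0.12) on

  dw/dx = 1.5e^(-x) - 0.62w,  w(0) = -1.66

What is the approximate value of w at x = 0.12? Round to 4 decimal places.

-1.3776

RK4: k1 = f(x_n, w_n); k2 = f(x_n + h/2, w_n + (h/2)·k1); k3 = f(x_n + h/2, w_n + (h/2)·k2); k4 = f(x_n + h, w_n + h·k3); w_{n+1} = w_n + (h/6)·(k1 + 2k2 + 2k3 + k4).
x=0.000000, w=-1.660000:
  k1 = f(0.000000, -1.660000) = 2.529200
  k2 = f(0.060000, -1.508248) = 2.347761
  k3 = f(0.060000, -1.519134) = 2.354510
  k4 = f(0.120000, -1.377459) = 2.184405
  w ← -1.660000 + (0.12/6)·(k1 + 2k2 + 2k3 + k4) = -1.377637
w(0.12) ≈ -1.3776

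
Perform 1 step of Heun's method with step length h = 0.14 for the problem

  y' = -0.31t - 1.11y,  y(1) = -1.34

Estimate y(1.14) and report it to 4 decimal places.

Heun: k1 = f(t_n, y_n); k2 = f(t_n + h, y_n + h·k1); y_{n+1} = y_n + (h/2)·(k1 + k2).
t=1.000000, y=-1.340000:
  k1 = f(1.000000, -1.340000) = 1.177400
  k2 = f(1.140000, -1.175164) = 0.951032
  y ← -1.340000 + (0.14/2)·(1.177400 + 0.951032) = -1.191010
y(1.14) ≈ -1.1910

-1.1910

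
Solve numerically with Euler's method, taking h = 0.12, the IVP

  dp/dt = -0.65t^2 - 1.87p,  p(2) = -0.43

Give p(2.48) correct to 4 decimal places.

-1.2500

Euler: p_{n+1} = p_n + h·f(t_n, p_n).
t=2.000000, p=-0.430000: f=-1.795900 → p ← -0.430000 + 0.12·(-1.795900) = -0.645508
t=2.120000, p=-0.645508: f=-1.714260 → p ← -0.645508 + 0.12·(-1.714260) = -0.851219
t=2.240000, p=-0.851219: f=-1.669660 → p ← -0.851219 + 0.12·(-1.669660) = -1.051578
t=2.360000, p=-1.051578: f=-1.653788 → p ← -1.051578 + 0.12·(-1.653788) = -1.250033
p(2.48) ≈ -1.2500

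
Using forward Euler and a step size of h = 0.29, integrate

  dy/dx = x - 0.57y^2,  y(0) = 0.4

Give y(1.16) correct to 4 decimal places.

Euler: y_{n+1} = y_n + h·f(x_n, y_n).
x=0.000000, y=0.400000: f=-0.091200 → y ← 0.400000 + 0.29·(-0.091200) = 0.373552
x=0.290000, y=0.373552: f=0.210462 → y ← 0.373552 + 0.29·0.210462 = 0.434586
x=0.580000, y=0.434586: f=0.472347 → y ← 0.434586 + 0.29·0.472347 = 0.571566
x=0.870000, y=0.571566: f=0.683788 → y ← 0.571566 + 0.29·0.683788 = 0.769865
y(1.16) ≈ 0.7699

0.7699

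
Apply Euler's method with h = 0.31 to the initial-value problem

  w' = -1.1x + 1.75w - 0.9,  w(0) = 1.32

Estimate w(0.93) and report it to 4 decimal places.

Euler: w_{n+1} = w_n + h·f(x_n, w_n).
x=0.000000, w=1.320000: f=1.410000 → w ← 1.320000 + 0.31·1.410000 = 1.757100
x=0.310000, w=1.757100: f=1.833925 → w ← 1.757100 + 0.31·1.833925 = 2.325617
x=0.620000, w=2.325617: f=2.487829 → w ← 2.325617 + 0.31·2.487829 = 3.096844
w(0.93) ≈ 3.0968

3.0968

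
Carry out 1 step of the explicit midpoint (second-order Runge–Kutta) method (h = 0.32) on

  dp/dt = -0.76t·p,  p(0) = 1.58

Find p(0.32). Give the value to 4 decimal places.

Midpoint: k1 = f(t_n, p_n); k2 = f(t_n + h/2, p_n + (h/2)·k1); p_{n+1} = p_n + h·k2.
t=0.000000, p=1.580000:
  k1 = f(0.000000, 1.580000) = 0.000000
  k2 = f(0.160000, 1.580000) = -0.192128
  p ← 1.580000 + 0.32·(-0.192128) = 1.518519
p(0.32) ≈ 1.5185

1.5185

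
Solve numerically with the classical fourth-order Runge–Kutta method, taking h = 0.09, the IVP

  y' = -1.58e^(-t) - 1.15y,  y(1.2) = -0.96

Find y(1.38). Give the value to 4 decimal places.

-0.8511

RK4: k1 = f(t_n, y_n); k2 = f(t_n + h/2, y_n + (h/2)·k1); k3 = f(t_n + h/2, y_n + (h/2)·k2); k4 = f(t_n + h, y_n + h·k3); y_{n+1} = y_n + (h/6)·(k1 + 2k2 + 2k3 + k4).
t=1.200000, y=-0.960000:
  k1 = f(1.200000, -0.960000) = 0.628113
  k2 = f(1.245000, -0.931735) = 0.616549
  k3 = f(1.245000, -0.932255) = 0.617147
  k4 = f(1.290000, -0.904457) = 0.605197
  y ← -0.960000 + (0.09/6)·(k1 + 2k2 + 2k3 + k4) = -0.904489
t=1.290000, y=-0.904489:
  k1 = f(1.290000, -0.904489) = 0.605235
  k2 = f(1.335000, -0.877254) = 0.593052
  k3 = f(1.335000, -0.877802) = 0.593683
  k4 = f(1.380000, -0.851058) = 0.581223
  y ← -0.904489 + (0.09/6)·(k1 + 2k2 + 2k3 + k4) = -0.851091
y(1.38) ≈ -0.8511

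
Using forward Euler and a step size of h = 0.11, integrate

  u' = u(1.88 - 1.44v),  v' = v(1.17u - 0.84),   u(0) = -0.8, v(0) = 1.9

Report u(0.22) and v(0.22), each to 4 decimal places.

-0.6990, 1.2450

Euler on (u,v): u_{n+1} = u_n + h·u', v_{n+1} = v_n + h·v'.
0.000000: (-0.800000, 1.900000); f=(0.684800, -3.374400) → (-0.724672, 1.528816)
0.110000: (-0.724672, 1.528816); f=(0.232978, -2.580437) → (-0.699044, 1.244968)
(u(0.22), v(0.22)) ≈ (-0.6990, 1.2450)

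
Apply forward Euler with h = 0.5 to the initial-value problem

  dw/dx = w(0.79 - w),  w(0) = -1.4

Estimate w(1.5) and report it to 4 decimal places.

-46.9273

Euler: w_{n+1} = w_n + h·f(x_n, w_n).
x=0.000000, w=-1.400000: f=-3.066000 → w ← -1.400000 + 0.5·(-3.066000) = -2.933000
x=0.500000, w=-2.933000: f=-10.919559 → w ← -2.933000 + 0.5·(-10.919559) = -8.392779
x=1.000000, w=-8.392779: f=-77.069044 → w ← -8.392779 + 0.5·(-77.069044) = -46.927301
w(1.5) ≈ -46.9273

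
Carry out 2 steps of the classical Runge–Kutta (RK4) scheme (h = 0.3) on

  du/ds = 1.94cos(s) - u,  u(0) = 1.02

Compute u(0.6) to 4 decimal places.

1.3757

RK4: k1 = f(s_n, u_n); k2 = f(s_n + h/2, u_n + (h/2)·k1); k3 = f(s_n + h/2, u_n + (h/2)·k2); k4 = f(s_n + h, u_n + h·k3); u_{n+1} = u_n + (h/6)·(k1 + 2k2 + 2k3 + k4).
s=0.000000, u=1.020000:
  k1 = f(0.000000, 1.020000) = 0.920000
  k2 = f(0.150000, 1.158000) = 0.760216
  k3 = f(0.150000, 1.134032) = 0.784184
  k4 = f(0.300000, 1.255255) = 0.598098
  u ← 1.020000 + (0.3/6)·(k1 + 2k2 + 2k3 + k4) = 1.250345
s=0.300000, u=1.250345:
  k1 = f(0.300000, 1.250345) = 0.603008
  k2 = f(0.450000, 1.340796) = 0.406071
  k3 = f(0.450000, 1.311256) = 0.435612
  k4 = f(0.600000, 1.381028) = 0.220123
  u ← 1.250345 + (0.3/6)·(k1 + 2k2 + 2k3 + k4) = 1.375670
u(0.6) ≈ 1.3757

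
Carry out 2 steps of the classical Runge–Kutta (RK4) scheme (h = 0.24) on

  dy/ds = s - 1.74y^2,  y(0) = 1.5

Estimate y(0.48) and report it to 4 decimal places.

RK4: k1 = f(s_n, y_n); k2 = f(s_n + h/2, y_n + (h/2)·k1); k3 = f(s_n + h/2, y_n + (h/2)·k2); k4 = f(s_n + h, y_n + h·k3); y_{n+1} = y_n + (h/6)·(k1 + 2k2 + 2k3 + k4).
s=0.000000, y=1.500000:
  k1 = f(0.000000, 1.500000) = -3.915000
  k2 = f(0.120000, 1.030200) = -1.726683
  k3 = f(0.120000, 1.292798) = -2.788109
  k4 = f(0.240000, 0.830854) = -0.961154
  y ← 1.500000 + (0.24/6)·(k1 + 2k2 + 2k3 + k4) = 0.943771
s=0.240000, y=0.943771:
  k1 = f(0.240000, 0.943771) = -1.309823
  k2 = f(0.360000, 0.786592) = -0.716584
  k3 = f(0.360000, 0.857780) = -0.920270
  k4 = f(0.480000, 0.722906) = -0.429311
  y ← 0.943771 + (0.24/6)·(k1 + 2k2 + 2k3 + k4) = 0.743257
y(0.48) ≈ 0.7433

0.7433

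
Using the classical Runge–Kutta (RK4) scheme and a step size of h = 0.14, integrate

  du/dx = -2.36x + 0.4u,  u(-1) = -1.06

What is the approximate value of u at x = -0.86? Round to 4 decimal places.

-0.8048

RK4: k1 = f(x_n, u_n); k2 = f(x_n + h/2, u_n + (h/2)·k1); k3 = f(x_n + h/2, u_n + (h/2)·k2); k4 = f(x_n + h, u_n + h·k3); u_{n+1} = u_n + (h/6)·(k1 + 2k2 + 2k3 + k4).
x=-1.000000, u=-1.060000:
  k1 = f(-1.000000, -1.060000) = 1.936000
  k2 = f(-0.930000, -0.924480) = 1.825008
  k3 = f(-0.930000, -0.932249) = 1.821900
  k4 = f(-0.860000, -0.804934) = 1.707626
  u ← -1.060000 + (0.14/6)·(k1 + 2k2 + 2k3 + k4) = -0.804793
u(-0.86) ≈ -0.8048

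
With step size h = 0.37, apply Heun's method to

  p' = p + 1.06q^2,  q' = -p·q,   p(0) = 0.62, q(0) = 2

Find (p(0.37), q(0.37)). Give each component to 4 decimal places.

2.4323, 1.0811

Heun on (p,q): k1 = f(t_n, state_n); k2 = f(t_n + h, state_n + h·k1); state_{n+1} = state_n + (h/2)·(k1 + k2).
0.000000: (0.620000, 2.000000)
  k1 = (4.860000, -1.240000)
  predictor → (2.418200, 1.541200)
  k2 = (4.936015, -3.726930)
  → (2.432263, 1.081118)
(p(0.37), q(0.37)) ≈ (2.4323, 1.0811)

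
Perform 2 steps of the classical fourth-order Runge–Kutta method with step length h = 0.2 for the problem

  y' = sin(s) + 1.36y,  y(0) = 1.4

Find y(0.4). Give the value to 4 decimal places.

2.5075

RK4: k1 = f(s_n, y_n); k2 = f(s_n + h/2, y_n + (h/2)·k1); k3 = f(s_n + h/2, y_n + (h/2)·k2); k4 = f(s_n + h, y_n + h·k3); y_{n+1} = y_n + (h/6)·(k1 + 2k2 + 2k3 + k4).
s=0.000000, y=1.400000:
  k1 = f(0.000000, 1.400000) = 1.904000
  k2 = f(0.100000, 1.590400) = 2.262777
  k3 = f(0.100000, 1.626278) = 2.311571
  k4 = f(0.200000, 1.862314) = 2.731417
  y ← 1.400000 + (0.2/6)·(k1 + 2k2 + 2k3 + k4) = 1.859470
s=0.200000, y=1.859470:
  k1 = f(0.200000, 1.859470) = 2.727549
  k2 = f(0.300000, 2.132225) = 3.195347
  k3 = f(0.300000, 2.179005) = 3.258967
  k4 = f(0.400000, 2.511264) = 3.804737
  y ← 1.859470 + (0.2/6)·(k1 + 2k2 + 2k3 + k4) = 2.507501
y(0.4) ≈ 2.5075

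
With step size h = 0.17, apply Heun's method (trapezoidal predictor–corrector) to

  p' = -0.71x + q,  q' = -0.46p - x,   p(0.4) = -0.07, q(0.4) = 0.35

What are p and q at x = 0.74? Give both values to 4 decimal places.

-0.1148, 0.1679

Heun on (p,q): k1 = f(x_n, state_n); k2 = f(x_n + h, state_n + h·k1); state_{n+1} = state_n + (h/2)·(k1 + k2).
0.400000: (-0.070000, 0.350000)
  k1 = (0.066000, -0.367800)
  predictor → (-0.058780, 0.287474)
  k2 = (-0.117226, -0.542961)
  → (-0.074354, 0.272585)
0.570000: (-0.074354, 0.272585)
  k1 = (-0.132115, -0.535797)
  predictor → (-0.096814, 0.181500)
  k2 = (-0.343900, -0.695466)
  → (-0.114815, 0.167928)
(p(0.74), q(0.74)) ≈ (-0.1148, 0.1679)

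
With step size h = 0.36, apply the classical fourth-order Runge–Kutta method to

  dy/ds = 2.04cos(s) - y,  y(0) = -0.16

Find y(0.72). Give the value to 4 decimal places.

0.8648

RK4: k1 = f(s_n, y_n); k2 = f(s_n + h/2, y_n + (h/2)·k1); k3 = f(s_n + h/2, y_n + (h/2)·k2); k4 = f(s_n + h, y_n + h·k3); y_{n+1} = y_n + (h/6)·(k1 + 2k2 + 2k3 + k4).
s=0.000000, y=-0.160000:
  k1 = f(0.000000, -0.160000) = 2.200000
  k2 = f(0.180000, 0.236000) = 1.771041
  k3 = f(0.180000, 0.158787) = 1.848254
  k4 = f(0.360000, 0.505371) = 1.403858
  y ← -0.160000 + (0.36/6)·(k1 + 2k2 + 2k3 + k4) = 0.490547
s=0.360000, y=0.490547:
  k1 = f(0.360000, 0.490547) = 1.418683
  k2 = f(0.540000, 0.745910) = 1.003816
  k3 = f(0.540000, 0.671234) = 1.078492
  k4 = f(0.720000, 0.878804) = 0.654880
  y ← 0.490547 + (0.36/6)·(k1 + 2k2 + 2k3 + k4) = 0.864838
y(0.72) ≈ 0.8648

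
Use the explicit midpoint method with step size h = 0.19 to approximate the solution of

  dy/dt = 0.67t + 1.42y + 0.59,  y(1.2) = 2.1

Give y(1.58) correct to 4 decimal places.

Midpoint: k1 = f(t_n, y_n); k2 = f(t_n + h/2, y_n + (h/2)·k1); y_{n+1} = y_n + h·k2.
t=1.200000, y=2.100000:
  k1 = f(1.200000, 2.100000) = 4.376000
  k2 = f(1.295000, 2.515720) = 5.029972
  y ← 2.100000 + 0.19·5.029972 = 3.055695
t=1.390000, y=3.055695:
  k1 = f(1.390000, 3.055695) = 5.860387
  k2 = f(1.485000, 3.612431) = 6.714603
  y ← 3.055695 + 0.19·6.714603 = 4.331469
y(1.58) ≈ 4.3315

4.3315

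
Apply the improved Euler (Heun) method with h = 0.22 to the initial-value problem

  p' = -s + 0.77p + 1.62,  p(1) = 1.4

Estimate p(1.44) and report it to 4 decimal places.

Heun: k1 = f(s_n, p_n); k2 = f(s_n + h, p_n + h·k1); p_{n+1} = p_n + (h/2)·(k1 + k2).
s=1.000000, p=1.400000:
  k1 = f(1.000000, 1.400000) = 1.698000
  k2 = f(1.220000, 1.773560) = 1.765641
  p ← 1.400000 + (0.22/2)·(1.698000 + 1.765641) = 1.781001
s=1.220000, p=1.781001:
  k1 = f(1.220000, 1.781001) = 1.771370
  k2 = f(1.440000, 2.170702) = 1.851441
  p ← 1.781001 + (0.22/2)·(1.771370 + 1.851441) = 2.179510
p(1.44) ≈ 2.1795

2.1795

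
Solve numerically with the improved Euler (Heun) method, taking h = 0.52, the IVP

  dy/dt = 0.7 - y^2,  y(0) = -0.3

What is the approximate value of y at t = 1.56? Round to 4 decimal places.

0.5792

Heun: k1 = f(t_n, y_n); k2 = f(t_n + h, y_n + h·k1); y_{n+1} = y_n + (h/2)·(k1 + k2).
t=0.000000, y=-0.300000:
  k1 = f(0.000000, -0.300000) = 0.610000
  k2 = f(0.520000, 0.017200) = 0.699704
  y ← -0.300000 + (0.52/2)·(0.610000 + 0.699704) = 0.040523
t=0.520000, y=0.040523:
  k1 = f(0.520000, 0.040523) = 0.698358
  k2 = f(1.040000, 0.403669) = 0.537051
  y ← 0.040523 + (0.52/2)·(0.698358 + 0.537051) = 0.361729
t=1.040000, y=0.361729:
  k1 = f(1.040000, 0.361729) = 0.569152
  k2 = f(1.560000, 0.657688) = 0.267446
  y ← 0.361729 + (0.52/2)·(0.569152 + 0.267446) = 0.579245
y(1.56) ≈ 0.5792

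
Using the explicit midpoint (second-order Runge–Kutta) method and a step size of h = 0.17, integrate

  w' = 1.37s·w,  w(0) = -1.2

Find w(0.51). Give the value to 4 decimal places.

-1.4314

Midpoint: k1 = f(s_n, w_n); k2 = f(s_n + h/2, w_n + (h/2)·k1); w_{n+1} = w_n + h·k2.
s=0.000000, w=-1.200000:
  k1 = f(0.000000, -1.200000) = 0.000000
  k2 = f(0.085000, -1.200000) = -0.139740
  w ← -1.200000 + 0.17·(-0.139740) = -1.223756
s=0.170000, w=-1.223756:
  k1 = f(0.170000, -1.223756) = -0.285013
  k2 = f(0.255000, -1.247982) = -0.435982
  w ← -1.223756 + 0.17·(-0.435982) = -1.297873
s=0.340000, w=-1.297873:
  k1 = f(0.340000, -1.297873) = -0.604549
  k2 = f(0.425000, -1.349259) = -0.785606
  w ← -1.297873 + 0.17·(-0.785606) = -1.431426
w(0.51) ≈ -1.4314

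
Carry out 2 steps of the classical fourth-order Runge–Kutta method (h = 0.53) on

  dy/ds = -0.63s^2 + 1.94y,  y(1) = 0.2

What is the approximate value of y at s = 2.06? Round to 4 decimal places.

-2.6686

RK4: k1 = f(s_n, y_n); k2 = f(s_n + h/2, y_n + (h/2)·k1); k3 = f(s_n + h/2, y_n + (h/2)·k2); k4 = f(s_n + h, y_n + h·k3); y_{n+1} = y_n + (h/6)·(k1 + 2k2 + 2k3 + k4).
s=1.000000, y=0.200000:
  k1 = f(1.000000, 0.200000) = -0.242000
  k2 = f(1.265000, 0.135870) = -0.744554
  k3 = f(1.265000, 0.002693) = -1.002917
  k4 = f(1.530000, -0.331546) = -2.117966
  y ← 0.200000 + (0.53/6)·(k1 + 2k2 + 2k3 + k4) = -0.317184
s=1.530000, y=-0.317184:
  k1 = f(1.530000, -0.317184) = -2.090103
  k2 = f(1.795000, -0.871061) = -3.719734
  k3 = f(1.795000, -1.302913) = -4.557527
  k4 = f(2.060000, -2.732673) = -7.974853
  y ← -0.317184 + (0.53/6)·(k1 + 2k2 + 2k3 + k4) = -2.668571
y(2.06) ≈ -2.6686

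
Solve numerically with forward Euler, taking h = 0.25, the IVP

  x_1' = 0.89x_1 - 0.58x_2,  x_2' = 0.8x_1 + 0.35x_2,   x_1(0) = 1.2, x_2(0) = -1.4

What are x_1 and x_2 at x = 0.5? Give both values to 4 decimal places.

Euler on (x_1,x_2): x_1_{n+1} = x_1_n + h·x_1', x_2_{n+1} = x_2_n + h·x_2'.
0.000000: (1.200000, -1.400000); f=(1.880000, 0.470000) → (1.670000, -1.282500)
0.250000: (1.670000, -1.282500); f=(2.230150, 0.887125) → (2.227537, -1.060719)
(x_1(0.5), x_2(0.5)) ≈ (2.2275, -1.0607)

2.2275, -1.0607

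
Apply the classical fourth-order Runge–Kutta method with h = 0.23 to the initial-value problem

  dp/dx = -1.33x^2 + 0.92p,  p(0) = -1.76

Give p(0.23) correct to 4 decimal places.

-2.1804

RK4: k1 = f(x_n, p_n); k2 = f(x_n + h/2, p_n + (h/2)·k1); k3 = f(x_n + h/2, p_n + (h/2)·k2); k4 = f(x_n + h, p_n + h·k3); p_{n+1} = p_n + (h/6)·(k1 + 2k2 + 2k3 + k4).
x=0.000000, p=-1.760000:
  k1 = f(0.000000, -1.760000) = -1.619200
  k2 = f(0.115000, -1.946208) = -1.808101
  k3 = f(0.115000, -1.967932) = -1.828086
  k4 = f(0.230000, -2.180460) = -2.076380
  p ← -1.760000 + (0.23/6)·(k1 + 2k2 + 2k3 + k4) = -2.180438
p(0.23) ≈ -2.1804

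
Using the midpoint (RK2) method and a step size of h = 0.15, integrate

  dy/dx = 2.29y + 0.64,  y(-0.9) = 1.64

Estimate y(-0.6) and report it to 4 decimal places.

Midpoint: k1 = f(x_n, y_n); k2 = f(x_n + h/2, y_n + (h/2)·k1); y_{n+1} = y_n + h·k2.
x=-0.900000, y=1.640000:
  k1 = f(-0.900000, 1.640000) = 4.395600
  k2 = f(-0.825000, 1.969670) = 5.150544
  y ← 1.640000 + 0.15·5.150544 = 2.412582
x=-0.750000, y=2.412582:
  k1 = f(-0.750000, 2.412582) = 6.164812
  k2 = f(-0.675000, 2.874943) = 7.223618
  y ← 2.412582 + 0.15·7.223618 = 3.496124
y(-0.6) ≈ 3.4961

3.4961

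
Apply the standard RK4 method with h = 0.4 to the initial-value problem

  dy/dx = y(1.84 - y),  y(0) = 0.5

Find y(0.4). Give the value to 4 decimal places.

0.8056

RK4: k1 = f(x_n, y_n); k2 = f(x_n + h/2, y_n + (h/2)·k1); k3 = f(x_n + h/2, y_n + (h/2)·k2); k4 = f(x_n + h, y_n + h·k3); y_{n+1} = y_n + (h/6)·(k1 + 2k2 + 2k3 + k4).
x=0.000000, y=0.500000:
  k1 = f(0.000000, 0.500000) = 0.670000
  k2 = f(0.200000, 0.634000) = 0.764604
  k3 = f(0.200000, 0.652921) = 0.775069
  k4 = f(0.400000, 0.810027) = 0.834306
  y ← 0.500000 + (0.4/6)·(k1 + 2k2 + 2k3 + k4) = 0.805577
y(0.4) ≈ 0.8056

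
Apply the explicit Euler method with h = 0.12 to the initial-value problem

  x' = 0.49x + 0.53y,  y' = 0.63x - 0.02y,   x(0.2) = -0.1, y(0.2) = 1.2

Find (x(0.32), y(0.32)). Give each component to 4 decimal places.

Euler on (x,y): x_{n+1} = x_n + h·x', y_{n+1} = y_n + h·y'.
0.200000: (-0.100000, 1.200000); f=(0.587000, -0.087000) → (-0.029560, 1.189560)
(x(0.32), y(0.32)) ≈ (-0.0296, 1.1896)

-0.0296, 1.1896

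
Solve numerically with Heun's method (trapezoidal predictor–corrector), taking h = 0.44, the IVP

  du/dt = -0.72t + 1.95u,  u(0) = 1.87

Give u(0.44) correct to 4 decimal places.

Heun: k1 = f(t_n, u_n); k2 = f(t_n + h, u_n + h·k1); u_{n+1} = u_n + (h/2)·(k1 + k2).
t=0.000000, u=1.870000:
  k1 = f(0.000000, 1.870000) = 3.646500
  k2 = f(0.440000, 3.474460) = 6.458397
  u ← 1.870000 + (0.44/2)·(3.646500 + 6.458397) = 4.093077
u(0.44) ≈ 4.0931

4.0931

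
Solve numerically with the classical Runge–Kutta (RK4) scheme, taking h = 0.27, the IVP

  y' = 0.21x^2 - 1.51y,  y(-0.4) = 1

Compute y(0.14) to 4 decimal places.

RK4: k1 = f(x_n, y_n); k2 = f(x_n + h/2, y_n + (h/2)·k1); k3 = f(x_n + h/2, y_n + (h/2)·k2); k4 = f(x_n + h, y_n + h·k3); y_{n+1} = y_n + (h/6)·(k1 + 2k2 + 2k3 + k4).
x=-0.400000, y=1.000000:
  k1 = f(-0.400000, 1.000000) = -1.476400
  k2 = f(-0.265000, 0.800686) = -1.194289
  k3 = f(-0.265000, 0.838771) = -1.251797
  k4 = f(-0.130000, 0.662015) = -0.996093
  y ← 1.000000 + (0.27/6)·(k1 + 2k2 + 2k3 + k4) = 0.668590
x=-0.130000, y=0.668590:
  k1 = f(-0.130000, 0.668590) = -1.006022
  k2 = f(0.005000, 0.532777) = -0.804488
  k3 = f(0.005000, 0.559984) = -0.845571
  k4 = f(0.140000, 0.440286) = -0.660716
  y ← 0.668590 + (0.27/6)·(k1 + 2k2 + 2k3 + k4) = 0.445082
y(0.14) ≈ 0.4451

0.4451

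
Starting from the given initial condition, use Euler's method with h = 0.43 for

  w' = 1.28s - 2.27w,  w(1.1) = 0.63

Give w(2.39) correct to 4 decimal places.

1.0993

Euler: w_{n+1} = w_n + h·f(s_n, w_n).
s=1.100000, w=0.630000: f=-0.022100 → w ← 0.630000 + 0.43·(-0.022100) = 0.620497
s=1.530000, w=0.620497: f=0.549872 → w ← 0.620497 + 0.43·0.549872 = 0.856942
s=1.960000, w=0.856942: f=0.563542 → w ← 0.856942 + 0.43·0.563542 = 1.099265
w(2.39) ≈ 1.0993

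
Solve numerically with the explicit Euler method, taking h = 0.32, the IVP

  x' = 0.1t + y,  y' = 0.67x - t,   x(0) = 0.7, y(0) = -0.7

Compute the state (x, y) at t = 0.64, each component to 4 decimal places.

Euler on (x,y): x_{n+1} = x_n + h·x', y_{n+1} = y_n + h·y'.
0.000000: (0.700000, -0.700000); f=(-0.700000, 0.469000) → (0.476000, -0.549920)
0.320000: (0.476000, -0.549920); f=(-0.517920, -0.001080) → (0.310266, -0.550266)
(x(0.64), y(0.64)) ≈ (0.3103, -0.5503)

0.3103, -0.5503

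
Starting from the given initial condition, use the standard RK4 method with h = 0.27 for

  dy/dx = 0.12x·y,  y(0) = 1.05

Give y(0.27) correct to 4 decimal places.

RK4: k1 = f(x_n, y_n); k2 = f(x_n + h/2, y_n + (h/2)·k1); k3 = f(x_n + h/2, y_n + (h/2)·k2); k4 = f(x_n + h, y_n + h·k3); y_{n+1} = y_n + (h/6)·(k1 + 2k2 + 2k3 + k4).
x=0.000000, y=1.050000:
  k1 = f(0.000000, 1.050000) = 0.000000
  k2 = f(0.135000, 1.050000) = 0.017010
  k3 = f(0.135000, 1.052296) = 0.017047
  k4 = f(0.270000, 1.054603) = 0.034169
  y ← 1.050000 + (0.27/6)·(k1 + 2k2 + 2k3 + k4) = 1.054603
y(0.27) ≈ 1.0546

1.0546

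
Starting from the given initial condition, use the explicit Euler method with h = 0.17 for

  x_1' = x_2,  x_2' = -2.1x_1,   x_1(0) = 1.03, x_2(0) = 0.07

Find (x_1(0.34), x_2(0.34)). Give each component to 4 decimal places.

Euler on (x_1,x_2): x_1_{n+1} = x_1_n + h·x_1', x_2_{n+1} = x_2_n + h·x_2'.
0.000000: (1.030000, 0.070000); f=(0.070000, -2.163000) → (1.041900, -0.297710)
0.170000: (1.041900, -0.297710); f=(-0.297710, -2.187990) → (0.991289, -0.669668)
(x_1(0.34), x_2(0.34)) ≈ (0.9913, -0.6697)

0.9913, -0.6697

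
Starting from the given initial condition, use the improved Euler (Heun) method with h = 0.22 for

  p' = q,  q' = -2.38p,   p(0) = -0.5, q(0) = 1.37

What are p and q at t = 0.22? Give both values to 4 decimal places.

-0.1698, 1.5529

Heun on (p,q): k1 = f(t_n, state_n); k2 = f(t_n + h, state_n + h·k1); state_{n+1} = state_n + (h/2)·(k1 + k2).
0.000000: (-0.500000, 1.370000)
  k1 = (1.370000, 1.190000)
  predictor → (-0.198600, 1.631800)
  k2 = (1.631800, 0.472668)
  → (-0.169802, 1.552893)
(p(0.22), q(0.22)) ≈ (-0.1698, 1.5529)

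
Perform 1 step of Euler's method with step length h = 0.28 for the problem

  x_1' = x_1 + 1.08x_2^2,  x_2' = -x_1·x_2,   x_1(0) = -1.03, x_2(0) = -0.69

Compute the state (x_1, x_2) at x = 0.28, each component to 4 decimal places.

-1.1744, -0.8890

Euler on (x_1,x_2): x_1_{n+1} = x_1_n + h·x_1', x_2_{n+1} = x_2_n + h·x_2'.
0.000000: (-1.030000, -0.690000); f=(-0.515812, -0.710700) → (-1.174427, -0.888996)
(x_1(0.28), x_2(0.28)) ≈ (-1.1744, -0.8890)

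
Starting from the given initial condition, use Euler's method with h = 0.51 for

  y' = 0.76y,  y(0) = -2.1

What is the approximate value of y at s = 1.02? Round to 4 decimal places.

Euler: y_{n+1} = y_n + h·f(s_n, y_n).
s=0.000000, y=-2.100000: f=-1.596000 → y ← -2.100000 + 0.51·(-1.596000) = -2.913960
s=0.510000, y=-2.913960: f=-2.214610 → y ← -2.913960 + 0.51·(-2.214610) = -4.043411
y(1.02) ≈ -4.0434

-4.0434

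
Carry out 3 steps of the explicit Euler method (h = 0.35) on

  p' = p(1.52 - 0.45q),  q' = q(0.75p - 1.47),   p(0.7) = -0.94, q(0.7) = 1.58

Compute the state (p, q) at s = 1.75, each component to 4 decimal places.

Euler on (p,q): p_{n+1} = p_n + h·p', q_{n+1} = q_n + h·q'.
0.700000: (-0.940000, 1.580000); f=(-0.760460, -3.436500) → (-1.206161, 0.377225)
1.050000: (-1.206161, 0.377225); f=(-1.628617, -0.895766) → (-1.776177, 0.063707)
1.400000: (-1.776177, 0.063707); f=(-2.648870, -0.178515) → (-2.703281, 0.001227)
(p(1.75), q(1.75)) ≈ (-2.7033, 0.0012)

-2.7033, 0.0012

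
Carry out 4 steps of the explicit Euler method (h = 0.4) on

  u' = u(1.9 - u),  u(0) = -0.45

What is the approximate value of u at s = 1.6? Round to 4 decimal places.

Euler: u_{n+1} = u_n + h·f(s_n, u_n).
s=0.000000, u=-0.450000: f=-1.057500 → u ← -0.450000 + 0.4·(-1.057500) = -0.873000
s=0.400000, u=-0.873000: f=-2.420829 → u ← -0.873000 + 0.4·(-2.420829) = -1.841332
s=0.800000, u=-1.841332: f=-6.889032 → u ← -1.841332 + 0.4·(-6.889032) = -4.596944
s=1.200000, u=-4.596944: f=-29.866093 → u ← -4.596944 + 0.4·(-29.866093) = -16.543381
u(1.6) ≈ -16.5434

-16.5434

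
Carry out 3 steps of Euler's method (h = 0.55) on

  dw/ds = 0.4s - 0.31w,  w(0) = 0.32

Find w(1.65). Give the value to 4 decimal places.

0.5250

Euler: w_{n+1} = w_n + h·f(s_n, w_n).
s=0.000000, w=0.320000: f=-0.099200 → w ← 0.320000 + 0.55·(-0.099200) = 0.265440
s=0.550000, w=0.265440: f=0.137714 → w ← 0.265440 + 0.55·0.137714 = 0.341182
s=1.100000, w=0.341182: f=0.334233 → w ← 0.341182 + 0.55·0.334233 = 0.525011
w(1.65) ≈ 0.5250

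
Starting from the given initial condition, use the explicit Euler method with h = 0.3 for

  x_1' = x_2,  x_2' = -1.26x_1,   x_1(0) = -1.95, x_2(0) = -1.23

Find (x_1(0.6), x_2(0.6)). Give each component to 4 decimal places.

Euler on (x_1,x_2): x_1_{n+1} = x_1_n + h·x_1', x_2_{n+1} = x_2_n + h·x_2'.
0.000000: (-1.950000, -1.230000); f=(-1.230000, 2.457000) → (-2.319000, -0.492900)
0.300000: (-2.319000, -0.492900); f=(-0.492900, 2.921940) → (-2.466870, 0.383682)
(x_1(0.6), x_2(0.6)) ≈ (-2.4669, 0.3837)

-2.4669, 0.3837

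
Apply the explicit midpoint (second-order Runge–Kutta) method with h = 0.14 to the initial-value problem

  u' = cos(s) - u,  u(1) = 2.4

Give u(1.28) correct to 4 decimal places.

1.9149

Midpoint: k1 = f(s_n, u_n); k2 = f(s_n + h/2, u_n + (h/2)·k1); u_{n+1} = u_n + h·k2.
s=1.000000, u=2.400000:
  k1 = f(1.000000, 2.400000) = -1.859698
  k2 = f(1.070000, 2.269821) = -1.789697
  u ← 2.400000 + 0.14·(-1.789697) = 2.149442
s=1.140000, u=2.149442:
  k1 = f(1.140000, 2.149442) = -1.731848
  k2 = f(1.210000, 2.028213) = -1.675194
  u ← 2.149442 + 0.14·(-1.675194) = 1.914915
u(1.28) ≈ 1.9149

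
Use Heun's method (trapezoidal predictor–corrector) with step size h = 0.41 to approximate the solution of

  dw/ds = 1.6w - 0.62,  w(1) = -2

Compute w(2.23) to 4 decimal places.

-15.2541

Heun: k1 = f(s_n, w_n); k2 = f(s_n + h, w_n + h·k1); w_{n+1} = w_n + (h/2)·(k1 + k2).
s=1.000000, w=-2.000000:
  k1 = f(1.000000, -2.000000) = -3.820000
  k2 = f(1.410000, -3.566200) = -6.325920
  w ← -2.000000 + (0.41/2)·(-3.820000 + (-6.325920)) = -4.079914
s=1.410000, w=-4.079914:
  k1 = f(1.410000, -4.079914) = -7.147862
  k2 = f(1.820000, -7.010537) = -11.836859
  w ← -4.079914 + (0.41/2)·(-7.147862 + (-11.836859)) = -7.971781
s=1.820000, w=-7.971781:
  k1 = f(1.820000, -7.971781) = -13.374850
  k2 = f(2.230000, -13.455470) = -22.148752
  w ← -7.971781 + (0.41/2)·(-13.374850 + (-22.148752)) = -15.254120
w(2.23) ≈ -15.2541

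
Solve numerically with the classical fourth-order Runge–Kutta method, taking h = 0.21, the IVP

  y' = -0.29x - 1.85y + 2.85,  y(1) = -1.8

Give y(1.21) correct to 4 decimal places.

-0.7809

RK4: k1 = f(x_n, y_n); k2 = f(x_n + h/2, y_n + (h/2)·k1); k3 = f(x_n + h/2, y_n + (h/2)·k2); k4 = f(x_n + h, y_n + h·k3); y_{n+1} = y_n + (h/6)·(k1 + 2k2 + 2k3 + k4).
x=1.000000, y=-1.800000:
  k1 = f(1.000000, -1.800000) = 5.890000
  k2 = f(1.105000, -1.181550) = 4.715418
  k3 = f(1.105000, -1.304881) = 4.943580
  k4 = f(1.210000, -0.761848) = 3.908519
  y ← -1.800000 + (0.21/6)·(k1 + 2k2 + 2k3 + k4) = -0.780922
y(1.21) ≈ -0.7809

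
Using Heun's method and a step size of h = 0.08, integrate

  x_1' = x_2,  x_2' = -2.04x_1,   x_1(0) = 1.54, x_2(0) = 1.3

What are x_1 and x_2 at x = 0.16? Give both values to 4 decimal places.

Heun on (x_1,x_2): k1 = f(x_n, state_n); k2 = f(x_n + h, state_n + h·k1); state_{n+1} = state_n + (h/2)·(k1 + k2).
0.000000: (1.540000, 1.300000)
  k1 = (1.300000, -3.141600)
  predictor → (1.644000, 1.048672)
  k2 = (1.048672, -3.353760)
  → (1.633947, 1.040186)
0.080000: (1.633947, 1.040186)
  k1 = (1.040186, -3.333252)
  predictor → (1.717162, 0.773525)
  k2 = (0.773525, -3.503010)
  → (1.706495, 0.766735)
(x_1(0.16), x_2(0.16)) ≈ (1.7065, 0.7667)

1.7065, 0.7667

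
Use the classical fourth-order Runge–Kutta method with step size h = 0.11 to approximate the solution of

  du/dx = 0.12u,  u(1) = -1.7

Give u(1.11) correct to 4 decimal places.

RK4: k1 = f(x_n, u_n); k2 = f(x_n + h/2, u_n + (h/2)·k1); k3 = f(x_n + h/2, u_n + (h/2)·k2); k4 = f(x_n + h, u_n + h·k3); u_{n+1} = u_n + (h/6)·(k1 + 2k2 + 2k3 + k4).
x=1.000000, u=-1.700000:
  k1 = f(1.000000, -1.700000) = -0.204000
  k2 = f(1.055000, -1.711220) = -0.205346
  k3 = f(1.055000, -1.711294) = -0.205355
  k4 = f(1.110000, -1.722589) = -0.206711
  u ← -1.700000 + (0.11/6)·(k1 + 2k2 + 2k3 + k4) = -1.722589
u(1.11) ≈ -1.7226

-1.7226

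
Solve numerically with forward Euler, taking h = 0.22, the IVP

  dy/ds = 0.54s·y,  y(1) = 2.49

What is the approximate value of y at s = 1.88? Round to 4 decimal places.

4.4718

Euler: y_{n+1} = y_n + h·f(s_n, y_n).
s=1.000000, y=2.490000: f=1.344600 → y ← 2.490000 + 0.22·1.344600 = 2.785812
s=1.220000, y=2.785812: f=1.835293 → y ← 2.785812 + 0.22·1.835293 = 3.189576
s=1.440000, y=3.189576: f=2.480215 → y ← 3.189576 + 0.22·2.480215 = 3.735224
s=1.660000, y=3.735224: f=3.348254 → y ← 3.735224 + 0.22·3.348254 = 4.471840
y(1.88) ≈ 4.4718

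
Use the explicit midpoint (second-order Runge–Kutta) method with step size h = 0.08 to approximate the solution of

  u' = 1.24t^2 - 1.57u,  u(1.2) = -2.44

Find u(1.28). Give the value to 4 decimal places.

Midpoint: k1 = f(t_n, u_n); k2 = f(t_n + h/2, u_n + (h/2)·k1); u_{n+1} = u_n + h·k2.
t=1.200000, u=-2.440000:
  k1 = f(1.200000, -2.440000) = 5.616400
  k2 = f(1.240000, -2.215344) = 5.384714
  u ← -2.440000 + 0.08·5.384714 = -2.009223
u(1.28) ≈ -2.0092

-2.0092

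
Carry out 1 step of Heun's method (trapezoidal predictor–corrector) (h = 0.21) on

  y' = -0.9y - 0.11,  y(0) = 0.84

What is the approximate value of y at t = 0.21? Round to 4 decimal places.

0.6753

Heun: k1 = f(t_n, y_n); k2 = f(t_n + h, y_n + h·k1); y_{n+1} = y_n + (h/2)·(k1 + k2).
t=0.000000, y=0.840000:
  k1 = f(0.000000, 0.840000) = -0.866000
  k2 = f(0.210000, 0.658140) = -0.702326
  y ← 0.840000 + (0.21/2)·(-0.866000 + (-0.702326)) = 0.675326
y(0.21) ≈ 0.6753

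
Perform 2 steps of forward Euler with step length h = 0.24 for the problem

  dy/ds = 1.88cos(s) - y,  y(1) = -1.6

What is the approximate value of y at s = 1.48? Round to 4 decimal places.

Euler: y_{n+1} = y_n + h·f(s_n, y_n).
s=1.000000, y=-1.600000: f=2.615768 → y ← -1.600000 + 0.24·2.615768 = -0.972216
s=1.240000, y=-0.972216: f=1.582833 → y ← -0.972216 + 0.24·1.582833 = -0.592336
y(1.48) ≈ -0.5923

-0.5923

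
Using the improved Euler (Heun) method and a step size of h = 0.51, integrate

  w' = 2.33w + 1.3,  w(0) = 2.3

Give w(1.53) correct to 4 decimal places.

Heun: k1 = f(s_n, w_n); k2 = f(s_n + h, w_n + h·k1); w_{n+1} = w_n + (h/2)·(k1 + k2).
s=0.000000, w=2.300000:
  k1 = f(0.000000, 2.300000) = 6.659000
  k2 = f(0.510000, 5.696090) = 14.571890
  w ← 2.300000 + (0.51/2)·(6.659000 + 14.571890) = 7.713877
s=0.510000, w=7.713877:
  k1 = f(0.510000, 7.713877) = 19.273333
  k2 = f(1.020000, 17.543277) = 42.175835
  w ← 7.713877 + (0.51/2)·(19.273333 + 42.175835) = 23.383415
s=1.020000, w=23.383415:
  k1 = f(1.020000, 23.383415) = 55.783356
  k2 = f(1.530000, 51.832926) = 122.070719
  w ← 23.383415 + (0.51/2)·(55.783356 + 122.070719) = 68.736204
w(1.53) ≈ 68.7362

68.7362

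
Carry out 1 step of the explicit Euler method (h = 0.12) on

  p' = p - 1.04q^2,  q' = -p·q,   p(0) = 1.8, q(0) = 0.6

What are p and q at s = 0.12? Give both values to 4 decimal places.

1.9711, 0.4704

Euler on (p,q): p_{n+1} = p_n + h·p', q_{n+1} = q_n + h·q'.
0.000000: (1.800000, 0.600000); f=(1.425600, -1.080000) → (1.971072, 0.470400)
(p(0.12), q(0.12)) ≈ (1.9711, 0.4704)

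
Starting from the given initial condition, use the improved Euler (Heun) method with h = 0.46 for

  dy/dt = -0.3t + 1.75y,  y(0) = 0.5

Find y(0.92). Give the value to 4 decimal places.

2.0780

Heun: k1 = f(t_n, y_n); k2 = f(t_n + h, y_n + h·k1); y_{n+1} = y_n + (h/2)·(k1 + k2).
t=0.000000, y=0.500000:
  k1 = f(0.000000, 0.500000) = 0.875000
  k2 = f(0.460000, 0.902500) = 1.441375
  y ← 0.500000 + (0.46/2)·(0.875000 + 1.441375) = 1.032766
t=0.460000, y=1.032766:
  k1 = f(0.460000, 1.032766) = 1.669341
  k2 = f(0.920000, 1.800663) = 2.875160
  y ← 1.032766 + (0.46/2)·(1.669341 + 2.875160) = 2.078002
y(0.92) ≈ 2.0780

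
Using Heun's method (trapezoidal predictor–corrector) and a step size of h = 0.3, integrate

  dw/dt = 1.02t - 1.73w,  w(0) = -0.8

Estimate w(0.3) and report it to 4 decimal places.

-0.4466

Heun: k1 = f(t_n, w_n); k2 = f(t_n + h, w_n + h·k1); w_{n+1} = w_n + (h/2)·(k1 + k2).
t=0.000000, w=-0.800000:
  k1 = f(0.000000, -0.800000) = 1.384000
  k2 = f(0.300000, -0.384800) = 0.971704
  w ← -0.800000 + (0.3/2)·(1.384000 + 0.971704) = -0.446644
w(0.3) ≈ -0.4466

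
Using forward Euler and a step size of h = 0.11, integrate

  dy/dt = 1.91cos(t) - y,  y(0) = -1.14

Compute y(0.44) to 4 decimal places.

Euler: y_{n+1} = y_n + h·f(t_n, y_n).
t=0.000000, y=-1.140000: f=3.050000 → y ← -1.140000 + 0.11·3.050000 = -0.804500
t=0.110000, y=-0.804500: f=2.702956 → y ← -0.804500 + 0.11·2.702956 = -0.507175
t=0.220000, y=-0.507175: f=2.371139 → y ← -0.507175 + 0.11·2.371139 = -0.246350
t=0.330000, y=-0.246350: f=2.053290 → y ← -0.246350 + 0.11·2.053290 = -0.020488
y(0.44) ≈ -0.0205

-0.0205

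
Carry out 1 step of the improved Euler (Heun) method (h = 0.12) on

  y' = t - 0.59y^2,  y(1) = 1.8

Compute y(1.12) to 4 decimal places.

1.7113

Heun: k1 = f(t_n, y_n); k2 = f(t_n + h, y_n + h·k1); y_{n+1} = y_n + (h/2)·(k1 + k2).
t=1.000000, y=1.800000:
  k1 = f(1.000000, 1.800000) = -0.911600
  k2 = f(1.120000, 1.690608) = -0.566312
  y ← 1.800000 + (0.12/2)·(-0.911600 + (-0.566312)) = 1.711325
y(1.12) ≈ 1.7113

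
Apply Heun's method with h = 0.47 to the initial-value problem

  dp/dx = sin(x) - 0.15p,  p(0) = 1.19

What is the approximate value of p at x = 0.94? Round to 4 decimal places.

1.4215

Heun: k1 = f(x_n, p_n); k2 = f(x_n + h, p_n + h·k1); p_{n+1} = p_n + (h/2)·(k1 + k2).
x=0.000000, p=1.190000:
  k1 = f(0.000000, 1.190000) = -0.178500
  k2 = f(0.470000, 1.106105) = 0.286971
  p ← 1.190000 + (0.47/2)·(-0.178500 + 0.286971) = 1.215491
x=0.470000, p=1.215491:
  k1 = f(0.470000, 1.215491) = 0.270563
  k2 = f(0.940000, 1.342655) = 0.606160
  p ← 1.215491 + (0.47/2)·(0.270563 + 0.606160) = 1.421520
p(0.94) ≈ 1.4215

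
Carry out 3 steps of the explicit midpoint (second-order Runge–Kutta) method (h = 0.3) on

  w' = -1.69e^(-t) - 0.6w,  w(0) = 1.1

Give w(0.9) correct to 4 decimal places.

Midpoint: k1 = f(t_n, w_n); k2 = f(t_n + h/2, w_n + (h/2)·k1); w_{n+1} = w_n + h·k2.
t=0.000000, w=1.100000:
  k1 = f(0.000000, 1.100000) = -2.350000
  k2 = f(0.150000, 0.747500) = -1.903096
  w ← 1.100000 + 0.3·(-1.903096) = 0.529071
t=0.300000, w=0.529071:
  k1 = f(0.300000, 0.529071) = -1.569425
  k2 = f(0.450000, 0.293657) = -1.253786
  w ← 0.529071 + 0.3·(-1.253786) = 0.152935
t=0.600000, w=0.152935:
  k1 = f(0.600000, 0.152935) = -1.019253
  k2 = f(0.750000, 0.000047) = -0.798328
  w ← 0.152935 + 0.3·(-0.798328) = -0.086563
w(0.9) ≈ -0.0866

-0.0866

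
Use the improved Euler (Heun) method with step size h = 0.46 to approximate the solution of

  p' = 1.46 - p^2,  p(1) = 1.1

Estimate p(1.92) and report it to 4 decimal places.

Heun: k1 = f(t_n, p_n); k2 = f(t_n + h, p_n + h·k1); p_{n+1} = p_n + (h/2)·(k1 + k2).
t=1.000000, p=1.100000:
  k1 = f(1.000000, 1.100000) = 0.250000
  k2 = f(1.460000, 1.215000) = -0.016225
  p ← 1.100000 + (0.46/2)·(0.250000 + (-0.016225)) = 1.153768
t=1.460000, p=1.153768:
  k1 = f(1.460000, 1.153768) = 0.128819
  k2 = f(1.920000, 1.213025) = -0.011429
  p ← 1.153768 + (0.46/2)·(0.128819 + (-0.011429)) = 1.180768
p(1.92) ≈ 1.1808

1.1808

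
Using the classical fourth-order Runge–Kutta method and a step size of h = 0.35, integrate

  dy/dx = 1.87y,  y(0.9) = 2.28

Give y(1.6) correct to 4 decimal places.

RK4: k1 = f(x_n, y_n); k2 = f(x_n + h/2, y_n + (h/2)·k1); k3 = f(x_n + h/2, y_n + (h/2)·k2); k4 = f(x_n + h, y_n + h·k3); y_{n+1} = y_n + (h/6)·(k1 + 2k2 + 2k3 + k4).
x=0.900000, y=2.280000:
  k1 = f(0.900000, 2.280000) = 4.263600
  k2 = f(1.075000, 3.026130) = 5.658863
  k3 = f(1.075000, 3.270301) = 6.115463
  k4 = f(1.250000, 4.420412) = 8.266171
  y ← 2.280000 + (0.35/6)·(k1 + 2k2 + 2k3 + k4) = 4.384575
x=1.250000, y=4.384575:
  k1 = f(1.250000, 4.384575) = 8.199155
  k2 = f(1.425000, 5.819427) = 10.882328
  k3 = f(1.425000, 6.288982) = 11.760396
  k4 = f(1.600000, 8.500713) = 15.896334
  y ← 4.384575 + (0.35/6)·(k1 + 2k2 + 2k3 + k4) = 8.431796
y(1.6) ≈ 8.4318

8.4318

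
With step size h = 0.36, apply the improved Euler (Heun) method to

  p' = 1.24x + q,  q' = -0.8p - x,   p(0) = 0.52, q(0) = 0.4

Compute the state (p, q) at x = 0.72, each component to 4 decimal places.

0.9572, -0.2680

Heun on (p,q): k1 = f(x_n, state_n); k2 = f(x_n + h, state_n + h·k1); state_{n+1} = state_n + (h/2)·(k1 + k2).
0.000000: (0.520000, 0.400000)
  k1 = (0.400000, -0.416000)
  predictor → (0.664000, 0.250240)
  k2 = (0.696640, -0.891200)
  → (0.717395, 0.164704)
0.360000: (0.717395, 0.164704)
  k1 = (0.611104, -0.933916)
  predictor → (0.937393, -0.171506)
  k2 = (0.721294, -1.469914)
  → (0.957227, -0.267985)
(p(0.72), q(0.72)) ≈ (0.9572, -0.2680)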